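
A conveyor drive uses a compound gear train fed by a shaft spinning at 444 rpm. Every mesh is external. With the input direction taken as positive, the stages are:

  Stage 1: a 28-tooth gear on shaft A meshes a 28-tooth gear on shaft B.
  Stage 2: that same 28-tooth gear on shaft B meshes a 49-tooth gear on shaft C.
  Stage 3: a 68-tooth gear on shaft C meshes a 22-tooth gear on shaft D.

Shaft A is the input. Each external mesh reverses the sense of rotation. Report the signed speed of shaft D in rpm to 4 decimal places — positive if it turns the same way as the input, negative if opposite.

Stage 1 [28T→28T]: ω = 444.0000×28/28 = 444.0000 rpm, dir flips to −; running = −444.0000
Stage 2 [28T→49T]: ω = 444.0000×28/49 = 253.7143 rpm, dir flips to +; running = +253.7143
Stage 3 [68T→22T]: ω = 253.7143×68/22 = 784.2078 rpm, dir flips to −; running = −784.2078

-784.2078 rpm (opposite to input, |ω| = 784.2078 rpm)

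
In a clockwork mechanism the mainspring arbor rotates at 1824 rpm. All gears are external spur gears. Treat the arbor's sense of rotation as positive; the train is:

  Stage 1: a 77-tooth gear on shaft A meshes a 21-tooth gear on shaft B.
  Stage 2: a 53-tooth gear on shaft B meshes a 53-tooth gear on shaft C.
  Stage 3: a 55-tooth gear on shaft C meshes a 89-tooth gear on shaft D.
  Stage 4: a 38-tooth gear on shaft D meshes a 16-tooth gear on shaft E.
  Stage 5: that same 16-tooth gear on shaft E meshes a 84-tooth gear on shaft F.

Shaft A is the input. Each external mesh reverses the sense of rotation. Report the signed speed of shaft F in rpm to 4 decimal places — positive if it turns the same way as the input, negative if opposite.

Stage 1 [77T→21T]: ω = 1824.0000×77/21 = 6688.0000 rpm, dir flips to −; running = −6688.0000
Stage 2 [53T→53T]: ω = 6688.0000×53/53 = 6688.0000 rpm, dir flips to +; running = +6688.0000
Stage 3 [55T→89T]: ω = 6688.0000×55/89 = 4133.0337 rpm, dir flips to −; running = −4133.0337
Stage 4 [38T→16T]: ω = 4133.0337×38/16 = 9815.9551 rpm, dir flips to +; running = +9815.9551
Stage 5 [16T→84T]: ω = 9815.9551×16/84 = 1869.7057 rpm, dir flips to −; running = −1869.7057

-1869.7057 rpm (opposite to input, |ω| = 1869.7057 rpm)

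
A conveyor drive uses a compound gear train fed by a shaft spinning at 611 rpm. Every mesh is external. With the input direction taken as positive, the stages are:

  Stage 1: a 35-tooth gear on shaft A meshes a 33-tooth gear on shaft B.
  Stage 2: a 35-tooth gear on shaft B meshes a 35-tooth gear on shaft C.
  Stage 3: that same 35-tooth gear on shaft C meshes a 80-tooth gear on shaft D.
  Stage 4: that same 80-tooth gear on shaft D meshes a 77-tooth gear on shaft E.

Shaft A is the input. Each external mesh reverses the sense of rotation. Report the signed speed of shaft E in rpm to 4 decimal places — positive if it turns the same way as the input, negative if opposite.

+294.5592 rpm (same as input, |ω| = 294.5592 rpm)

Stage 1 [35T→33T]: ω = 611.0000×35/33 = 648.0303 rpm, dir flips to −; running = −648.0303
Stage 2 [35T→35T]: ω = 648.0303×35/35 = 648.0303 rpm, dir flips to +; running = +648.0303
Stage 3 [35T→80T]: ω = 648.0303×35/80 = 283.5133 rpm, dir flips to −; running = −283.5133
Stage 4 [80T→77T]: ω = 283.5133×80/77 = 294.5592 rpm, dir flips to +; running = +294.5592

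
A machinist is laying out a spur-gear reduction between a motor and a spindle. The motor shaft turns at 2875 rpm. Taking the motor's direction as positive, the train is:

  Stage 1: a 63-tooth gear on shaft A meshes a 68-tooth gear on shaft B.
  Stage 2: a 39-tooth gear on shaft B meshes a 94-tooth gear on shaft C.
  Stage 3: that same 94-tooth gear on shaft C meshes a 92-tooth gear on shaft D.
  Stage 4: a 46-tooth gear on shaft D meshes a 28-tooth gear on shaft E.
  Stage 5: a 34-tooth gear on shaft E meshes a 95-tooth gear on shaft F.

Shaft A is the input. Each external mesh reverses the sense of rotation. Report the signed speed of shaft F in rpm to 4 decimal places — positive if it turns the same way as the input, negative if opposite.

-663.8980 rpm (opposite to input, |ω| = 663.8980 rpm)

Stage 1 [63T→68T]: ω = 2875.0000×63/68 = 2663.6029 rpm, dir flips to −; running = −2663.6029
Stage 2 [39T→94T]: ω = 2663.6029×39/94 = 1105.1119 rpm, dir flips to +; running = +1105.1119
Stage 3 [94T→92T]: ω = 1105.1119×94/92 = 1129.1360 rpm, dir flips to −; running = −1129.1360
Stage 4 [46T→28T]: ω = 1129.1360×46/28 = 1855.0092 rpm, dir flips to +; running = +1855.0092
Stage 5 [34T→95T]: ω = 1855.0092×34/95 = 663.8980 rpm, dir flips to −; running = −663.8980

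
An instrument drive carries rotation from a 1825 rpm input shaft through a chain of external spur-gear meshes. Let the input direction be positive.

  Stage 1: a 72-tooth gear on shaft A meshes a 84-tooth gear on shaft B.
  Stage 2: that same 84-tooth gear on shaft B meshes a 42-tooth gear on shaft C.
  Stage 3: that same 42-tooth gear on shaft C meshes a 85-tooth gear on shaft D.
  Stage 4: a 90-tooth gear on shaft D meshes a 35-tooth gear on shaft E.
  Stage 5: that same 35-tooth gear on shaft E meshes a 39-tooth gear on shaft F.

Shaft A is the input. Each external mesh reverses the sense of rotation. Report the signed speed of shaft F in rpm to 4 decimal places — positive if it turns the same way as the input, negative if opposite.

-3567.4208 rpm (opposite to input, |ω| = 3567.4208 rpm)

Stage 1 [72T→84T]: ω = 1825.0000×72/84 = 1564.2857 rpm, dir flips to −; running = −1564.2857
Stage 2 [84T→42T]: ω = 1564.2857×84/42 = 3128.5714 rpm, dir flips to +; running = +3128.5714
Stage 3 [42T→85T]: ω = 3128.5714×42/85 = 1545.8824 rpm, dir flips to −; running = −1545.8824
Stage 4 [90T→35T]: ω = 1545.8824×90/35 = 3975.1261 rpm, dir flips to +; running = +3975.1261
Stage 5 [35T→39T]: ω = 3975.1261×35/39 = 3567.4208 rpm, dir flips to −; running = −3567.4208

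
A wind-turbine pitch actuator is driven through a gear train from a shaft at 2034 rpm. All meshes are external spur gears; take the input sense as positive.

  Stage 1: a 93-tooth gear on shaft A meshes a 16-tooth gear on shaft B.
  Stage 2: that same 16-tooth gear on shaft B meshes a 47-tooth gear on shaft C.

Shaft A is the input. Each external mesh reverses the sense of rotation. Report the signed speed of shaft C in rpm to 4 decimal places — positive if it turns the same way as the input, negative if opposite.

Stage 1 [93T→16T]: ω = 2034.0000×93/16 = 11822.6250 rpm, dir flips to −; running = −11822.6250
Stage 2 [16T→47T]: ω = 11822.6250×16/47 = 4024.7234 rpm, dir flips to +; running = +4024.7234

+4024.7234 rpm (same as input, |ω| = 4024.7234 rpm)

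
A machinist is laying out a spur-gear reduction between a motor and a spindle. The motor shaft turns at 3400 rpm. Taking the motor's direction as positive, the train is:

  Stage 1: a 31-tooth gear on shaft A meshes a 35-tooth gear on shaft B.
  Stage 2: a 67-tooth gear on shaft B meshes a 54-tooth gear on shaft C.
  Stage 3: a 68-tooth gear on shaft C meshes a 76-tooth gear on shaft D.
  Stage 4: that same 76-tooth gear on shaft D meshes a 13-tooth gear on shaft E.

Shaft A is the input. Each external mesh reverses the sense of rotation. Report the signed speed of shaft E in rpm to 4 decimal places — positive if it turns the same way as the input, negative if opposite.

Stage 1 [31T→35T]: ω = 3400.0000×31/35 = 3011.4286 rpm, dir flips to −; running = −3011.4286
Stage 2 [67T→54T]: ω = 3011.4286×67/54 = 3736.4021 rpm, dir flips to +; running = +3736.4021
Stage 3 [68T→76T]: ω = 3736.4021×68/76 = 3343.0966 rpm, dir flips to −; running = −3343.0966
Stage 4 [76T→13T]: ω = 3343.0966×76/13 = 19544.2572 rpm, dir flips to +; running = +19544.2572

+19544.2572 rpm (same as input, |ω| = 19544.2572 rpm)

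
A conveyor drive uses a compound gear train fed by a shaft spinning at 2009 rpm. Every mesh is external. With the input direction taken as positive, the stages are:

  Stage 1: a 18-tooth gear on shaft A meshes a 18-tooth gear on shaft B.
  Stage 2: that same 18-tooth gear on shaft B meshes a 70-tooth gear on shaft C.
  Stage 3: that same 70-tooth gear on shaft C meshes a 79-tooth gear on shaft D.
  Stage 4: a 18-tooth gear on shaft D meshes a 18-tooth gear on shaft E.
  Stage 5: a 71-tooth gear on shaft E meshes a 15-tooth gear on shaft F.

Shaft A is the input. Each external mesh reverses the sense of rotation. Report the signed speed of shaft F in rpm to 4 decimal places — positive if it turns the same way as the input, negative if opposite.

-2166.6684 rpm (opposite to input, |ω| = 2166.6684 rpm)

Stage 1 [18T→18T]: ω = 2009.0000×18/18 = 2009.0000 rpm, dir flips to −; running = −2009.0000
Stage 2 [18T→70T]: ω = 2009.0000×18/70 = 516.6000 rpm, dir flips to +; running = +516.6000
Stage 3 [70T→79T]: ω = 516.6000×70/79 = 457.7468 rpm, dir flips to −; running = −457.7468
Stage 4 [18T→18T]: ω = 457.7468×18/18 = 457.7468 rpm, dir flips to +; running = +457.7468
Stage 5 [71T→15T]: ω = 457.7468×71/15 = 2166.6684 rpm, dir flips to −; running = −2166.6684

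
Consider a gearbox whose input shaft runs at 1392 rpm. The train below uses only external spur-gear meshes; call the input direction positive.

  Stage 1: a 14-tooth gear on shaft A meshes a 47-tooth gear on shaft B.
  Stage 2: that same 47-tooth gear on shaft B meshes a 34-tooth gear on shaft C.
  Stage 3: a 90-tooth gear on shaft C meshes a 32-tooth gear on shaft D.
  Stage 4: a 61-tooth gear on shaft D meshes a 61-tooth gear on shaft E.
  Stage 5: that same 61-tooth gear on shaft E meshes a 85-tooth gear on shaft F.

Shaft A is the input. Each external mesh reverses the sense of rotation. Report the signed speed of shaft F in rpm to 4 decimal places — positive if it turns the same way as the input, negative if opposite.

Stage 1 [14T→47T]: ω = 1392.0000×14/47 = 414.6383 rpm, dir flips to −; running = −414.6383
Stage 2 [47T→34T]: ω = 414.6383×47/34 = 573.1765 rpm, dir flips to +; running = +573.1765
Stage 3 [90T→32T]: ω = 573.1765×90/32 = 1612.0588 rpm, dir flips to −; running = −1612.0588
Stage 4 [61T→61T]: ω = 1612.0588×61/61 = 1612.0588 rpm, dir flips to +; running = +1612.0588
Stage 5 [61T→85T]: ω = 1612.0588×61/85 = 1156.8893 rpm, dir flips to −; running = −1156.8893

-1156.8893 rpm (opposite to input, |ω| = 1156.8893 rpm)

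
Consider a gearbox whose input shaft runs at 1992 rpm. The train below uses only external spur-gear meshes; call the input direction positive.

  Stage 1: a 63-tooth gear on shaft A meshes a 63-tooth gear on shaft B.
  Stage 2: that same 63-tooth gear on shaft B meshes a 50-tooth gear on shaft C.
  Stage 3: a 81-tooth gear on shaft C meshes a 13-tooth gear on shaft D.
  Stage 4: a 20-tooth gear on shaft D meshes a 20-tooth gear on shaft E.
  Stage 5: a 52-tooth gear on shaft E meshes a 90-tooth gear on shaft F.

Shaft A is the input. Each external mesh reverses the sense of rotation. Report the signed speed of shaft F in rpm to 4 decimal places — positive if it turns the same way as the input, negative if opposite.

-9035.7120 rpm (opposite to input, |ω| = 9035.7120 rpm)

Stage 1 [63T→63T]: ω = 1992.0000×63/63 = 1992.0000 rpm, dir flips to −; running = −1992.0000
Stage 2 [63T→50T]: ω = 1992.0000×63/50 = 2509.9200 rpm, dir flips to +; running = +2509.9200
Stage 3 [81T→13T]: ω = 2509.9200×81/13 = 15638.7323 rpm, dir flips to −; running = −15638.7323
Stage 4 [20T→20T]: ω = 15638.7323×20/20 = 15638.7323 rpm, dir flips to +; running = +15638.7323
Stage 5 [52T→90T]: ω = 15638.7323×52/90 = 9035.7120 rpm, dir flips to −; running = −9035.7120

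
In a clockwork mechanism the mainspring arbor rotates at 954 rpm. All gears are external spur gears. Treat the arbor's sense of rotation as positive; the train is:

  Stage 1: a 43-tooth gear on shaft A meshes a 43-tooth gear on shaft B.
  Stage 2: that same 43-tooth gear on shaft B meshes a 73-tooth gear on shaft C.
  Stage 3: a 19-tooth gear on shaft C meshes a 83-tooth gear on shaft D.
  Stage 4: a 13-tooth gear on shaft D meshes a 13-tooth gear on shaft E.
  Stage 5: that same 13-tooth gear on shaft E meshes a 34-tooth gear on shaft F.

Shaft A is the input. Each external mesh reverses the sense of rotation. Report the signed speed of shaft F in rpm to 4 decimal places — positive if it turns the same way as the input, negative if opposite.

-49.1851 rpm (opposite to input, |ω| = 49.1851 rpm)

Stage 1 [43T→43T]: ω = 954.0000×43/43 = 954.0000 rpm, dir flips to −; running = −954.0000
Stage 2 [43T→73T]: ω = 954.0000×43/73 = 561.9452 rpm, dir flips to +; running = +561.9452
Stage 3 [19T→83T]: ω = 561.9452×19/83 = 128.6381 rpm, dir flips to −; running = −128.6381
Stage 4 [13T→13T]: ω = 128.6381×13/13 = 128.6381 rpm, dir flips to +; running = +128.6381
Stage 5 [13T→34T]: ω = 128.6381×13/34 = 49.1851 rpm, dir flips to −; running = −49.1851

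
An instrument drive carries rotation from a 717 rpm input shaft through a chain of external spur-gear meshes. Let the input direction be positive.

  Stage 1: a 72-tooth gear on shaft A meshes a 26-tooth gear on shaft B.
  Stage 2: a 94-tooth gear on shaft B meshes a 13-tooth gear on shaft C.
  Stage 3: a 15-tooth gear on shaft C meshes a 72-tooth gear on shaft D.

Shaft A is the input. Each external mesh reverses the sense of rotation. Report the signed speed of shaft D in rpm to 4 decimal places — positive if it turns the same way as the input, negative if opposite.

Stage 1 [72T→26T]: ω = 717.0000×72/26 = 1985.5385 rpm, dir flips to −; running = −1985.5385
Stage 2 [94T→13T]: ω = 1985.5385×94/13 = 14356.9704 rpm, dir flips to +; running = +14356.9704
Stage 3 [15T→72T]: ω = 14356.9704×15/72 = 2991.0355 rpm, dir flips to −; running = −2991.0355

-2991.0355 rpm (opposite to input, |ω| = 2991.0355 rpm)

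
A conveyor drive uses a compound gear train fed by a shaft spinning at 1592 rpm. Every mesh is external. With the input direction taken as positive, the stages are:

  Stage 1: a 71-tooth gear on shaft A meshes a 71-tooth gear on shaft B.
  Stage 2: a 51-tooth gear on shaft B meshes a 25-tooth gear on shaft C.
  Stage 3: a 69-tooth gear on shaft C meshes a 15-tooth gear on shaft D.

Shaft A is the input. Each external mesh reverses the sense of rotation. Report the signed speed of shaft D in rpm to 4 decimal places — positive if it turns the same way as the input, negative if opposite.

-14939.3280 rpm (opposite to input, |ω| = 14939.3280 rpm)

Stage 1 [71T→71T]: ω = 1592.0000×71/71 = 1592.0000 rpm, dir flips to −; running = −1592.0000
Stage 2 [51T→25T]: ω = 1592.0000×51/25 = 3247.6800 rpm, dir flips to +; running = +3247.6800
Stage 3 [69T→15T]: ω = 3247.6800×69/15 = 14939.3280 rpm, dir flips to −; running = −14939.3280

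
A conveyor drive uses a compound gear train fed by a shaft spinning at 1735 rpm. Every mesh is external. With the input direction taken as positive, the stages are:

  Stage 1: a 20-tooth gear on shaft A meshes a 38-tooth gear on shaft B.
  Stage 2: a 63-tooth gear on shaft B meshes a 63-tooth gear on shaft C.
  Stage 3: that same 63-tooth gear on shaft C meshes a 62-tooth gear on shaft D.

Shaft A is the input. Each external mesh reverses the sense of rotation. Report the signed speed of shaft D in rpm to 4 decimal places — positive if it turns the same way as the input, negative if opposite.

-927.8862 rpm (opposite to input, |ω| = 927.8862 rpm)

Stage 1 [20T→38T]: ω = 1735.0000×20/38 = 913.1579 rpm, dir flips to −; running = −913.1579
Stage 2 [63T→63T]: ω = 913.1579×63/63 = 913.1579 rpm, dir flips to +; running = +913.1579
Stage 3 [63T→62T]: ω = 913.1579×63/62 = 927.8862 rpm, dir flips to −; running = −927.8862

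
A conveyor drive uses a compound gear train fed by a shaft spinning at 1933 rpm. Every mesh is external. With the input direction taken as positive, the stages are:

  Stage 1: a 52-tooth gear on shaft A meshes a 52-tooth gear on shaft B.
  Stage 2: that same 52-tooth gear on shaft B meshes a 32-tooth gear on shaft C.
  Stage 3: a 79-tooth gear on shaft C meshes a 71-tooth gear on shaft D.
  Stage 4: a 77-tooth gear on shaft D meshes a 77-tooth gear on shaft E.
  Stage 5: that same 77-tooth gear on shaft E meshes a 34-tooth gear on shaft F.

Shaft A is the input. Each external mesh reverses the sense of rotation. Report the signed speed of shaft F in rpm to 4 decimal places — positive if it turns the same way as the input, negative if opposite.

-7915.2707 rpm (opposite to input, |ω| = 7915.2707 rpm)

Stage 1 [52T→52T]: ω = 1933.0000×52/52 = 1933.0000 rpm, dir flips to −; running = −1933.0000
Stage 2 [52T→32T]: ω = 1933.0000×52/32 = 3141.1250 rpm, dir flips to +; running = +3141.1250
Stage 3 [79T→71T]: ω = 3141.1250×79/71 = 3495.0546 rpm, dir flips to −; running = −3495.0546
Stage 4 [77T→77T]: ω = 3495.0546×77/77 = 3495.0546 rpm, dir flips to +; running = +3495.0546
Stage 5 [77T→34T]: ω = 3495.0546×77/34 = 7915.2707 rpm, dir flips to −; running = −7915.2707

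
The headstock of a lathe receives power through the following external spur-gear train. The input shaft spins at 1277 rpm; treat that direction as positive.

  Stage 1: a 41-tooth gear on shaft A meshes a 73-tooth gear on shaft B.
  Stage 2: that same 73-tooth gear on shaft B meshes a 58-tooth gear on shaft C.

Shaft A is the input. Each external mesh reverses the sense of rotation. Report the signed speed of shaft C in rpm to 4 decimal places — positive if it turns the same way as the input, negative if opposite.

+902.7069 rpm (same as input, |ω| = 902.7069 rpm)

Stage 1 [41T→73T]: ω = 1277.0000×41/73 = 717.2192 rpm, dir flips to −; running = −717.2192
Stage 2 [73T→58T]: ω = 717.2192×73/58 = 902.7069 rpm, dir flips to +; running = +902.7069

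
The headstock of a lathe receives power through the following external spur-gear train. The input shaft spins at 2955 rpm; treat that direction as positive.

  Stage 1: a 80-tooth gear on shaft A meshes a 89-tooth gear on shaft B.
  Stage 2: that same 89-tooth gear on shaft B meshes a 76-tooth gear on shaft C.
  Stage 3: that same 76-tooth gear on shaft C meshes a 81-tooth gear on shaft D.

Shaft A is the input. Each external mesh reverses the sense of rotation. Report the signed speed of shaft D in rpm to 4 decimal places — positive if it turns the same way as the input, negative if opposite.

-2918.5185 rpm (opposite to input, |ω| = 2918.5185 rpm)

Stage 1 [80T→89T]: ω = 2955.0000×80/89 = 2656.1798 rpm, dir flips to −; running = −2656.1798
Stage 2 [89T→76T]: ω = 2656.1798×89/76 = 3110.5263 rpm, dir flips to +; running = +3110.5263
Stage 3 [76T→81T]: ω = 3110.5263×76/81 = 2918.5185 rpm, dir flips to −; running = −2918.5185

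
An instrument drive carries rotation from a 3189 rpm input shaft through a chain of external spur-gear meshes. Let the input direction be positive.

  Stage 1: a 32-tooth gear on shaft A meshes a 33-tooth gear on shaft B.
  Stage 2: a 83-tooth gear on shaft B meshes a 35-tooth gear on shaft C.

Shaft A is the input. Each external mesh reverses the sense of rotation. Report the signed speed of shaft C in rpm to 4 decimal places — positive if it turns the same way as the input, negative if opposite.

+7333.3195 rpm (same as input, |ω| = 7333.3195 rpm)

Stage 1 [32T→33T]: ω = 3189.0000×32/33 = 3092.3636 rpm, dir flips to −; running = −3092.3636
Stage 2 [83T→35T]: ω = 3092.3636×83/35 = 7333.3195 rpm, dir flips to +; running = +7333.3195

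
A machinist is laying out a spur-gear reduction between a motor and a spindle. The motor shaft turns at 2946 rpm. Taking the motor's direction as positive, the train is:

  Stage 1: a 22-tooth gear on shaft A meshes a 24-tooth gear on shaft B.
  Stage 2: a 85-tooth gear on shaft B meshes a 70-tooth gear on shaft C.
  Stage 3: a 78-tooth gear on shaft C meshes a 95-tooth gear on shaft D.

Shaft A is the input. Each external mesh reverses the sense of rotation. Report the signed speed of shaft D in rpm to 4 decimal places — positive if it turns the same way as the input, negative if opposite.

-2692.3782 rpm (opposite to input, |ω| = 2692.3782 rpm)

Stage 1 [22T→24T]: ω = 2946.0000×22/24 = 2700.5000 rpm, dir flips to −; running = −2700.5000
Stage 2 [85T→70T]: ω = 2700.5000×85/70 = 3279.1786 rpm, dir flips to +; running = +3279.1786
Stage 3 [78T→95T]: ω = 3279.1786×78/95 = 2692.3782 rpm, dir flips to −; running = −2692.3782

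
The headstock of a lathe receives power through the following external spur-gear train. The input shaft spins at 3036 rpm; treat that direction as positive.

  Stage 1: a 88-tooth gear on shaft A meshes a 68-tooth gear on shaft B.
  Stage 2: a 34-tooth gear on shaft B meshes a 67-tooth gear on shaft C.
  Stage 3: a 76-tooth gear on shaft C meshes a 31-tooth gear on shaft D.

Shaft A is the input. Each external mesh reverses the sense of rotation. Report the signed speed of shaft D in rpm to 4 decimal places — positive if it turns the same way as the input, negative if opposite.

Stage 1 [88T→68T]: ω = 3036.0000×88/68 = 3928.9412 rpm, dir flips to −; running = −3928.9412
Stage 2 [34T→67T]: ω = 3928.9412×34/67 = 1993.7910 rpm, dir flips to +; running = +1993.7910
Stage 3 [76T→31T]: ω = 1993.7910×76/31 = 4888.0039 rpm, dir flips to −; running = −4888.0039

-4888.0039 rpm (opposite to input, |ω| = 4888.0039 rpm)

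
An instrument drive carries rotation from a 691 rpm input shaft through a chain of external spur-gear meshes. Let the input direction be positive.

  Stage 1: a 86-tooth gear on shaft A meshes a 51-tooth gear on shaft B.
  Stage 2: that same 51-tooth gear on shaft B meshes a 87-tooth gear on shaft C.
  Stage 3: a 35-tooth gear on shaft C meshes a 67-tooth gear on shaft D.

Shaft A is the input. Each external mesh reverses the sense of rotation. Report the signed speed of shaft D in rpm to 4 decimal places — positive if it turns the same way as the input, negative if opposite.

-356.8211 rpm (opposite to input, |ω| = 356.8211 rpm)

Stage 1 [86T→51T]: ω = 691.0000×86/51 = 1165.2157 rpm, dir flips to −; running = −1165.2157
Stage 2 [51T→87T]: ω = 1165.2157×51/87 = 683.0575 rpm, dir flips to +; running = +683.0575
Stage 3 [35T→67T]: ω = 683.0575×35/67 = 356.8211 rpm, dir flips to −; running = −356.8211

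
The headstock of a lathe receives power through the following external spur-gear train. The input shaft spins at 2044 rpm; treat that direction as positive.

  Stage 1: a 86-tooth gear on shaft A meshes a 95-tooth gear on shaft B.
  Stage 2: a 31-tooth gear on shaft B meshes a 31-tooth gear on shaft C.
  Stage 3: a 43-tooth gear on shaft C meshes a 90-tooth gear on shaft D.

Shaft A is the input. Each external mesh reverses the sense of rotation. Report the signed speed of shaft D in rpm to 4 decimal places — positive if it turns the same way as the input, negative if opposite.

-884.0599 rpm (opposite to input, |ω| = 884.0599 rpm)

Stage 1 [86T→95T]: ω = 2044.0000×86/95 = 1850.3579 rpm, dir flips to −; running = −1850.3579
Stage 2 [31T→31T]: ω = 1850.3579×31/31 = 1850.3579 rpm, dir flips to +; running = +1850.3579
Stage 3 [43T→90T]: ω = 1850.3579×43/90 = 884.0599 rpm, dir flips to −; running = −884.0599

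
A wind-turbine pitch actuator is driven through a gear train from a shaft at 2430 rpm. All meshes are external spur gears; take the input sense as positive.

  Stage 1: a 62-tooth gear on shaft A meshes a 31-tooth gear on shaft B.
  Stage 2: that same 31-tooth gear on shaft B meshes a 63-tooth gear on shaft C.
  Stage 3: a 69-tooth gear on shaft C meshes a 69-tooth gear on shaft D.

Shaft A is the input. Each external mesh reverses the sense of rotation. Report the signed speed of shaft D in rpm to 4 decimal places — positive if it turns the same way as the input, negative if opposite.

-2391.4286 rpm (opposite to input, |ω| = 2391.4286 rpm)

Stage 1 [62T→31T]: ω = 2430.0000×62/31 = 4860.0000 rpm, dir flips to −; running = −4860.0000
Stage 2 [31T→63T]: ω = 4860.0000×31/63 = 2391.4286 rpm, dir flips to +; running = +2391.4286
Stage 3 [69T→69T]: ω = 2391.4286×69/69 = 2391.4286 rpm, dir flips to −; running = −2391.4286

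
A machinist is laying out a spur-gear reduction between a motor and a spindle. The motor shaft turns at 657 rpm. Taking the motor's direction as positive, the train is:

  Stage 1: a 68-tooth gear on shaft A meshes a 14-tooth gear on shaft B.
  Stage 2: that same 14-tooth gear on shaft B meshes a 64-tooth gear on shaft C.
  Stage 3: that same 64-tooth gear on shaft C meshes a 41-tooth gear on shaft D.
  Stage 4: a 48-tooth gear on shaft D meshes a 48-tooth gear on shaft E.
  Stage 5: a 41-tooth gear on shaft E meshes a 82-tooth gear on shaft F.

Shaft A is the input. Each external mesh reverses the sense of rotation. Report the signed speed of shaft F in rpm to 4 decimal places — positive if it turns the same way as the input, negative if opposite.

Stage 1 [68T→14T]: ω = 657.0000×68/14 = 3191.1429 rpm, dir flips to −; running = −3191.1429
Stage 2 [14T→64T]: ω = 3191.1429×14/64 = 698.0625 rpm, dir flips to +; running = +698.0625
Stage 3 [64T→41T]: ω = 698.0625×64/41 = 1089.6585 rpm, dir flips to −; running = −1089.6585
Stage 4 [48T→48T]: ω = 1089.6585×48/48 = 1089.6585 rpm, dir flips to +; running = +1089.6585
Stage 5 [41T→82T]: ω = 1089.6585×41/82 = 544.8293 rpm, dir flips to −; running = −544.8293

-544.8293 rpm (opposite to input, |ω| = 544.8293 rpm)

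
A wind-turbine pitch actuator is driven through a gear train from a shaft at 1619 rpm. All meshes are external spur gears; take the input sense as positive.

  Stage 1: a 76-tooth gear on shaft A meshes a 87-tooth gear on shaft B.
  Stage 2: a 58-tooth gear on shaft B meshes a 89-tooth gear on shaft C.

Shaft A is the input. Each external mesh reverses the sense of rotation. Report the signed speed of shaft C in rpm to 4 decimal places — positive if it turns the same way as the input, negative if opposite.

Stage 1 [76T→87T]: ω = 1619.0000×76/87 = 1414.2989 rpm, dir flips to −; running = −1414.2989
Stage 2 [58T→89T]: ω = 1414.2989×58/89 = 921.6779 rpm, dir flips to +; running = +921.6779

+921.6779 rpm (same as input, |ω| = 921.6779 rpm)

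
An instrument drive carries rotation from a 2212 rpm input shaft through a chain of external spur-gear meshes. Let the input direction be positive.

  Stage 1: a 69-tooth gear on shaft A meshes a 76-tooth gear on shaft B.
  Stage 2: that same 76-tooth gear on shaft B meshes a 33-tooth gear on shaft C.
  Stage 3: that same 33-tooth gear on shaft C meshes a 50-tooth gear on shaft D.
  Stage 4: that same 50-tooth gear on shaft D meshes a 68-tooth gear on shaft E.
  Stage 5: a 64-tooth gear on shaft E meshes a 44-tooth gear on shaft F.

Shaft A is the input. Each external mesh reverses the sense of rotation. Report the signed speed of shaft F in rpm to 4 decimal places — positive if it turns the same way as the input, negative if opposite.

-3264.7701 rpm (opposite to input, |ω| = 3264.7701 rpm)

Stage 1 [69T→76T]: ω = 2212.0000×69/76 = 2008.2632 rpm, dir flips to −; running = −2008.2632
Stage 2 [76T→33T]: ω = 2008.2632×76/33 = 4625.0909 rpm, dir flips to +; running = +4625.0909
Stage 3 [33T→50T]: ω = 4625.0909×33/50 = 3052.5600 rpm, dir flips to −; running = −3052.5600
Stage 4 [50T→68T]: ω = 3052.5600×50/68 = 2244.5294 rpm, dir flips to +; running = +2244.5294
Stage 5 [64T→44T]: ω = 2244.5294×64/44 = 3264.7701 rpm, dir flips to −; running = −3264.7701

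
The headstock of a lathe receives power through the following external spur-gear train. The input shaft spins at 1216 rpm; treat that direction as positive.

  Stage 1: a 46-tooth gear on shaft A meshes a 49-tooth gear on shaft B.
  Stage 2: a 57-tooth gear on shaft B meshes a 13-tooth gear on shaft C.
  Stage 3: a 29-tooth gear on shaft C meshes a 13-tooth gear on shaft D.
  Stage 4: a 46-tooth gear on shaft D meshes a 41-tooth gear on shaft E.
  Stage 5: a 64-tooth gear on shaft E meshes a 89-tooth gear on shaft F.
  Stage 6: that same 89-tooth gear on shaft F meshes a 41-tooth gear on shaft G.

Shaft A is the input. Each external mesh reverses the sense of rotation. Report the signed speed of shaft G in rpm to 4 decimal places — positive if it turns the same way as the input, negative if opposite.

+19554.7185 rpm (same as input, |ω| = 19554.7185 rpm)

Stage 1 [46T→49T]: ω = 1216.0000×46/49 = 1141.5510 rpm, dir flips to −; running = −1141.5510
Stage 2 [57T→13T]: ω = 1141.5510×57/13 = 5005.2622 rpm, dir flips to +; running = +5005.2622
Stage 3 [29T→13T]: ω = 5005.2622×29/13 = 11165.5848 rpm, dir flips to −; running = −11165.5848
Stage 4 [46T→41T]: ω = 11165.5848×46/41 = 12527.2415 rpm, dir flips to +; running = +12527.2415
Stage 5 [64T→89T]: ω = 12527.2415×64/89 = 9008.3535 rpm, dir flips to −; running = −9008.3535
Stage 6 [89T→41T]: ω = 9008.3535×89/41 = 19554.7185 rpm, dir flips to +; running = +19554.7185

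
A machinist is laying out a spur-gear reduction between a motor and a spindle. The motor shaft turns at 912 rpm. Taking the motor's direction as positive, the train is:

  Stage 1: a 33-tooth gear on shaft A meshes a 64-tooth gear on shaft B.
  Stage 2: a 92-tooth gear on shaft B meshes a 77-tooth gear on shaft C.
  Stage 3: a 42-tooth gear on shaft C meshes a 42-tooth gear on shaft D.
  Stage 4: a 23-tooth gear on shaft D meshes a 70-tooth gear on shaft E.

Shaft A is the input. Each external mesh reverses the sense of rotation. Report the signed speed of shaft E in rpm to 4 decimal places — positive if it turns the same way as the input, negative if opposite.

Stage 1 [33T→64T]: ω = 912.0000×33/64 = 470.2500 rpm, dir flips to −; running = −470.2500
Stage 2 [92T→77T]: ω = 470.2500×92/77 = 561.8571 rpm, dir flips to +; running = +561.8571
Stage 3 [42T→42T]: ω = 561.8571×42/42 = 561.8571 rpm, dir flips to −; running = −561.8571
Stage 4 [23T→70T]: ω = 561.8571×23/70 = 184.6102 rpm, dir flips to +; running = +184.6102

+184.6102 rpm (same as input, |ω| = 184.6102 rpm)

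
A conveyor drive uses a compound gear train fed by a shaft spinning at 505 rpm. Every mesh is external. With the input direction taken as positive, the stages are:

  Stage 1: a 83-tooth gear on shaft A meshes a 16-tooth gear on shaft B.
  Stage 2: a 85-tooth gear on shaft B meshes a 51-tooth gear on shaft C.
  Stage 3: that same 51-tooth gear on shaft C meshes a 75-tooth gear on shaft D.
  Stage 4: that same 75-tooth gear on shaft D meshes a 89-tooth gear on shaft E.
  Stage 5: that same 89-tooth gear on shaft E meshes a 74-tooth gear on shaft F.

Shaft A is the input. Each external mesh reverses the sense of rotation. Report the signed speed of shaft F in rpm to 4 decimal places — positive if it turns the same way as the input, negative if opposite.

Stage 1 [83T→16T]: ω = 505.0000×83/16 = 2619.6875 rpm, dir flips to −; running = −2619.6875
Stage 2 [85T→51T]: ω = 2619.6875×85/51 = 4366.1458 rpm, dir flips to +; running = +4366.1458
Stage 3 [51T→75T]: ω = 4366.1458×51/75 = 2968.9792 rpm, dir flips to −; running = −2968.9792
Stage 4 [75T→89T]: ω = 2968.9792×75/89 = 2501.9487 rpm, dir flips to +; running = +2501.9487
Stage 5 [89T→74T]: ω = 2501.9487×89/74 = 3009.1005 rpm, dir flips to −; running = −3009.1005

-3009.1005 rpm (opposite to input, |ω| = 3009.1005 rpm)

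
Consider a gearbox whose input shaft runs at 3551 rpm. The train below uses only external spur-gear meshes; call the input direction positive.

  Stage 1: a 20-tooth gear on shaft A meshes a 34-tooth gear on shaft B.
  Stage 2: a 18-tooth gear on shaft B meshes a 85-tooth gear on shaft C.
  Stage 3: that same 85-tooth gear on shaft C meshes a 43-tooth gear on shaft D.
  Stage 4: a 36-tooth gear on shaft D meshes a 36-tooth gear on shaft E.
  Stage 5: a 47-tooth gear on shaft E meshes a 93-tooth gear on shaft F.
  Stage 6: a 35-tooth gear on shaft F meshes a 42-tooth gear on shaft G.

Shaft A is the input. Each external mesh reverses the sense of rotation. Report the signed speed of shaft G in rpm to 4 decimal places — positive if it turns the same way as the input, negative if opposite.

+368.2472 rpm (same as input, |ω| = 368.2472 rpm)

Stage 1 [20T→34T]: ω = 3551.0000×20/34 = 2088.8235 rpm, dir flips to −; running = −2088.8235
Stage 2 [18T→85T]: ω = 2088.8235×18/85 = 442.3391 rpm, dir flips to +; running = +442.3391
Stage 3 [85T→43T]: ω = 442.3391×85/43 = 874.3912 rpm, dir flips to −; running = −874.3912
Stage 4 [36T→36T]: ω = 874.3912×36/36 = 874.3912 rpm, dir flips to +; running = +874.3912
Stage 5 [47T→93T]: ω = 874.3912×47/93 = 441.8967 rpm, dir flips to −; running = −441.8967
Stage 6 [35T→42T]: ω = 441.8967×35/42 = 368.2472 rpm, dir flips to +; running = +368.2472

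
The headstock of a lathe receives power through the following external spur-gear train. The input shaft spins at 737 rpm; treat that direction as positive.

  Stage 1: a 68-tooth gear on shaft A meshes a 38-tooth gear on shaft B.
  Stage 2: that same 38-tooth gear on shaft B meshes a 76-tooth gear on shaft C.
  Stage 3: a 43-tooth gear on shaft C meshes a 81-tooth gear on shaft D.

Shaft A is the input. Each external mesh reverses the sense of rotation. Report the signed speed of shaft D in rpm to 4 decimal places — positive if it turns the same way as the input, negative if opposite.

Stage 1 [68T→38T]: ω = 737.0000×68/38 = 1318.8421 rpm, dir flips to −; running = −1318.8421
Stage 2 [38T→76T]: ω = 1318.8421×38/76 = 659.4211 rpm, dir flips to +; running = +659.4211
Stage 3 [43T→81T]: ω = 659.4211×43/81 = 350.0630 rpm, dir flips to −; running = −350.0630

-350.0630 rpm (opposite to input, |ω| = 350.0630 rpm)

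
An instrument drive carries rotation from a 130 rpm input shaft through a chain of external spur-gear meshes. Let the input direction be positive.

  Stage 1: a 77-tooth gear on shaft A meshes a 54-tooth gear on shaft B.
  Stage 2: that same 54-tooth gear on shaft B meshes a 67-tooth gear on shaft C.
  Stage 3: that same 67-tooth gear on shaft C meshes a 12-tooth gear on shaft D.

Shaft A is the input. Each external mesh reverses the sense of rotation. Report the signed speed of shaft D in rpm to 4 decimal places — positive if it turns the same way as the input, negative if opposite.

-834.1667 rpm (opposite to input, |ω| = 834.1667 rpm)

Stage 1 [77T→54T]: ω = 130.0000×77/54 = 185.3704 rpm, dir flips to −; running = −185.3704
Stage 2 [54T→67T]: ω = 185.3704×54/67 = 149.4030 rpm, dir flips to +; running = +149.4030
Stage 3 [67T→12T]: ω = 149.4030×67/12 = 834.1667 rpm, dir flips to −; running = −834.1667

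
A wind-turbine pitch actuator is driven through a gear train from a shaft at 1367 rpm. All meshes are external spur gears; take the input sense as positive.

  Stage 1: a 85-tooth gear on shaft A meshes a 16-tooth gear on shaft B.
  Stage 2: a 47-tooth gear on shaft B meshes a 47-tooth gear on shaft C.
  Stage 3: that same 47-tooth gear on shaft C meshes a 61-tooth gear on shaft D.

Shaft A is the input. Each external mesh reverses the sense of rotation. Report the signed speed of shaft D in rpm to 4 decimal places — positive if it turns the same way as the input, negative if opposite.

-5595.4559 rpm (opposite to input, |ω| = 5595.4559 rpm)

Stage 1 [85T→16T]: ω = 1367.0000×85/16 = 7262.1875 rpm, dir flips to −; running = −7262.1875
Stage 2 [47T→47T]: ω = 7262.1875×47/47 = 7262.1875 rpm, dir flips to +; running = +7262.1875
Stage 3 [47T→61T]: ω = 7262.1875×47/61 = 5595.4559 rpm, dir flips to −; running = −5595.4559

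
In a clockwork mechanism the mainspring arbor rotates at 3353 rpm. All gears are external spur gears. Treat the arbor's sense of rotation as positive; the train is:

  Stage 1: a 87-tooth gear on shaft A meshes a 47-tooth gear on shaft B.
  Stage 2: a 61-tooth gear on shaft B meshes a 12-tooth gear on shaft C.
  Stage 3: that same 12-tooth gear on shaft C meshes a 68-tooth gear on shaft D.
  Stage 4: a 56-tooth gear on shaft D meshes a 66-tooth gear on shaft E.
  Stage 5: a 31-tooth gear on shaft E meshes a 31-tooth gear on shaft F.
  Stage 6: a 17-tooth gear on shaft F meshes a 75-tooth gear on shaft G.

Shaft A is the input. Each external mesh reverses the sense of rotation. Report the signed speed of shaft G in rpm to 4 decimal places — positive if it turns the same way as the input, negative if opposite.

Stage 1 [87T→47T]: ω = 3353.0000×87/47 = 6206.6170 rpm, dir flips to −; running = −6206.6170
Stage 2 [61T→12T]: ω = 6206.6170×61/12 = 31550.3032 rpm, dir flips to +; running = +31550.3032
Stage 3 [12T→68T]: ω = 31550.3032×12/68 = 5567.7006 rpm, dir flips to −; running = −5567.7006
Stage 4 [56T→66T]: ω = 5567.7006×56/66 = 4724.1096 rpm, dir flips to +; running = +4724.1096
Stage 5 [31T→31T]: ω = 4724.1096×31/31 = 4724.1096 rpm, dir flips to −; running = −4724.1096
Stage 6 [17T→75T]: ω = 4724.1096×17/75 = 1070.7982 rpm, dir flips to +; running = +1070.7982

+1070.7982 rpm (same as input, |ω| = 1070.7982 rpm)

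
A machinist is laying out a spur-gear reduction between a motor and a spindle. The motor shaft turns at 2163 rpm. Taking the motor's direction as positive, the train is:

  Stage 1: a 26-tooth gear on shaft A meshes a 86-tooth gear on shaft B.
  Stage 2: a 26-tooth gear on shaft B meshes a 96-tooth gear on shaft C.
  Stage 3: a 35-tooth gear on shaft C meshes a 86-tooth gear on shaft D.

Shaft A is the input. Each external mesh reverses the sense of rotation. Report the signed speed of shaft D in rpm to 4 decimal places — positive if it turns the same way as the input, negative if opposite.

Stage 1 [26T→86T]: ω = 2163.0000×26/86 = 653.9302 rpm, dir flips to −; running = −653.9302
Stage 2 [26T→96T]: ω = 653.9302×26/96 = 177.1061 rpm, dir flips to +; running = +177.1061
Stage 3 [35T→86T]: ω = 177.1061×35/86 = 72.0781 rpm, dir flips to −; running = −72.0781

-72.0781 rpm (opposite to input, |ω| = 72.0781 rpm)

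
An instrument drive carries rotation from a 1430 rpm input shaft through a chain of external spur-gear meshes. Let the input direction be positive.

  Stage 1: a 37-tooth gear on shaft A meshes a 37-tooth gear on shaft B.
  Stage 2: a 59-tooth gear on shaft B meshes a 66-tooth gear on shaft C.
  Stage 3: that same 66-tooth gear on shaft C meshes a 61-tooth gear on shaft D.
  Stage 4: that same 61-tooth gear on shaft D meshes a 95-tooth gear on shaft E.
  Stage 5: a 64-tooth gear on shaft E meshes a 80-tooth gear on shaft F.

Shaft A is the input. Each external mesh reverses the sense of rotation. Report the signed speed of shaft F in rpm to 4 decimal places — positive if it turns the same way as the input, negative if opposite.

-710.4842 rpm (opposite to input, |ω| = 710.4842 rpm)

Stage 1 [37T→37T]: ω = 1430.0000×37/37 = 1430.0000 rpm, dir flips to −; running = −1430.0000
Stage 2 [59T→66T]: ω = 1430.0000×59/66 = 1278.3333 rpm, dir flips to +; running = +1278.3333
Stage 3 [66T→61T]: ω = 1278.3333×66/61 = 1383.1148 rpm, dir flips to −; running = −1383.1148
Stage 4 [61T→95T]: ω = 1383.1148×61/95 = 888.1053 rpm, dir flips to +; running = +888.1053
Stage 5 [64T→80T]: ω = 888.1053×64/80 = 710.4842 rpm, dir flips to −; running = −710.4842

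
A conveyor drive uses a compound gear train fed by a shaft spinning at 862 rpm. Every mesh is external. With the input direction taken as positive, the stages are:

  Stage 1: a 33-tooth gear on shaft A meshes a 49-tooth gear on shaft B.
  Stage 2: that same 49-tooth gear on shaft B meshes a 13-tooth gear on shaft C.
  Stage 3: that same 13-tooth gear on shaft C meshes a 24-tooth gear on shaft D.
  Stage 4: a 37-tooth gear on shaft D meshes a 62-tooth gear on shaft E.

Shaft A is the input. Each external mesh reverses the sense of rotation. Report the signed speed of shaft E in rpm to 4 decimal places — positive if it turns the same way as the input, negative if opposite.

+707.3266 rpm (same as input, |ω| = 707.3266 rpm)

Stage 1 [33T→49T]: ω = 862.0000×33/49 = 580.5306 rpm, dir flips to −; running = −580.5306
Stage 2 [49T→13T]: ω = 580.5306×49/13 = 2188.1538 rpm, dir flips to +; running = +2188.1538
Stage 3 [13T→24T]: ω = 2188.1538×13/24 = 1185.2500 rpm, dir flips to −; running = −1185.2500
Stage 4 [37T→62T]: ω = 1185.2500×37/62 = 707.3266 rpm, dir flips to +; running = +707.3266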